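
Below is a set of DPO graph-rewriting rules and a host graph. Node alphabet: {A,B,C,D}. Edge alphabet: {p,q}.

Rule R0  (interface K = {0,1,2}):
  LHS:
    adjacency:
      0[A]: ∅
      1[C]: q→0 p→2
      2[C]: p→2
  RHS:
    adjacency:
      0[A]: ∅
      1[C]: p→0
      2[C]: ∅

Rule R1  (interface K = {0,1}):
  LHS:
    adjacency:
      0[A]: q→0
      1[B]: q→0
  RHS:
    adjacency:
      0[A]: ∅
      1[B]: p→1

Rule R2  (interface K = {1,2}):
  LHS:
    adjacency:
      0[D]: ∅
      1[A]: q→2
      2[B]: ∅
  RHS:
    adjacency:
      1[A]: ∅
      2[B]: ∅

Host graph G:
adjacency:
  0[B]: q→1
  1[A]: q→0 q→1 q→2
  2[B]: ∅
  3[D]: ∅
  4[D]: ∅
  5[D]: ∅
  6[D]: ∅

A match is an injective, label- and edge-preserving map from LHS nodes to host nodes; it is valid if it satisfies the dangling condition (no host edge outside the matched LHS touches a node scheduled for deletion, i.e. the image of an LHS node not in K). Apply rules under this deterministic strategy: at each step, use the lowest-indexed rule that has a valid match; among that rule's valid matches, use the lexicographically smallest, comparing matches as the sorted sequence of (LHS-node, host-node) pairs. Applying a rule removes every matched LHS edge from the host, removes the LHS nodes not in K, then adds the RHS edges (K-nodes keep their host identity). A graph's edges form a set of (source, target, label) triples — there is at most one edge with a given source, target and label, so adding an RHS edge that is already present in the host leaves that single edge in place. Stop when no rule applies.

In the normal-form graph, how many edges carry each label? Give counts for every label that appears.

[0] host  ⇒  7 nodes, 4 edges  {0-q->1 1-q->0 1-q->1 1-q->2}
[1] R1 @ {0↦1, 1↦0}  ⇒  7 nodes, 3 edges  {0-p->0 1-q->0 1-q->2}
[2] R2 @ {0↦3, 1↦1, 2↦0}  ⇒  6 nodes, 2 edges  {0-p->0 1-q->2}
[3] R2 @ {0↦4, 1↦1, 2↦2}  ⇒  5 nodes, 1 edges  {0-p->0}
final graph: no rule applies after step 3
NF edges: [(0, 0, 'p')]

Answer: p:1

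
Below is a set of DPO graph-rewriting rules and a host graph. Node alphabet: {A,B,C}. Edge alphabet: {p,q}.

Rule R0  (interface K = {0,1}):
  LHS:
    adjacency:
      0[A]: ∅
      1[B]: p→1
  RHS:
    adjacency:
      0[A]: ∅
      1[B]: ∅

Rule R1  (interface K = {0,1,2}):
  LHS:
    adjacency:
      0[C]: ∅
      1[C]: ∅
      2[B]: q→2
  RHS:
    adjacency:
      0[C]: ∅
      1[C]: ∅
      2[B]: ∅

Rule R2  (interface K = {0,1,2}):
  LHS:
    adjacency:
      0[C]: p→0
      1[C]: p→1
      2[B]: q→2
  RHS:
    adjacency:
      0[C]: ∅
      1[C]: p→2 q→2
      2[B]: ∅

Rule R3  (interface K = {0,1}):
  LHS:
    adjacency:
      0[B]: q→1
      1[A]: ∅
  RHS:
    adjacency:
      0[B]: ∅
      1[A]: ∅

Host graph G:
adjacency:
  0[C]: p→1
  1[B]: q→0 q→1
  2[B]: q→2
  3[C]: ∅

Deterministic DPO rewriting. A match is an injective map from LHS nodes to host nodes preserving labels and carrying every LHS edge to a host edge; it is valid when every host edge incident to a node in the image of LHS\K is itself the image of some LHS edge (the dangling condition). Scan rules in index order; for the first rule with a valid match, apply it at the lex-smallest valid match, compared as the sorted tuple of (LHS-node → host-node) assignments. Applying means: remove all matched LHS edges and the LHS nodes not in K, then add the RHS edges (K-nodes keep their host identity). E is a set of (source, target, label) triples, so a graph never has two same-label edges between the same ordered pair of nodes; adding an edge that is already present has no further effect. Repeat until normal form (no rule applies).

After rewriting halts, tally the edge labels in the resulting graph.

Answer: p:1 q:1

Steps:
start.  V:4 E:4  edges: 0-p->1 1-q->0 1-q->1 2-q->2
1. fire R1 via {0↦0, 1↦3, 2↦1}  →  V:4 E:3  edges: 0-p->1 1-q->0 2-q->2
2. fire R1 via {0↦0, 1↦3, 2↦2}  →  V:4 E:2  edges: 0-p->1 1-q->0
final graph: no rule applies after step 2
NF edges: [(0, 1, 'p'), (1, 0, 'q')]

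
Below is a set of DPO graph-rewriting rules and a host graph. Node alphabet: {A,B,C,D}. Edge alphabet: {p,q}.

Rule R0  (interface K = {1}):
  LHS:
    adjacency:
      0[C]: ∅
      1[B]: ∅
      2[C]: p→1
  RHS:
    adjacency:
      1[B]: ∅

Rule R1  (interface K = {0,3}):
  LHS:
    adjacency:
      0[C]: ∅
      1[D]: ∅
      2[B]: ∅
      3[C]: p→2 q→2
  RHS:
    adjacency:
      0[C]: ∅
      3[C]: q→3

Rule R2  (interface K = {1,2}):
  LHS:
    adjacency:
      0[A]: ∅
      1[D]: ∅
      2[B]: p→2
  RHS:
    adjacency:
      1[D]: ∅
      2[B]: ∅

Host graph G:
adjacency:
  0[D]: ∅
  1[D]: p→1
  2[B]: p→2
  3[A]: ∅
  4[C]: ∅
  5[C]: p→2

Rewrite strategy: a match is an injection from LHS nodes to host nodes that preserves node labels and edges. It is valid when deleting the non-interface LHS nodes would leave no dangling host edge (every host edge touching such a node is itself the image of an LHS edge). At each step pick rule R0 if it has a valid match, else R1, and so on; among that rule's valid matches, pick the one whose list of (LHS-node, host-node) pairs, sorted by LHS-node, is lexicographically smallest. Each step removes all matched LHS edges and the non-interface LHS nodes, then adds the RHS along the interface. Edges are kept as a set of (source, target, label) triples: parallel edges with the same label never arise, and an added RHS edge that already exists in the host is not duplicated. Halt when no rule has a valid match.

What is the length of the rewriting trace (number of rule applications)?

[0] host  ⇒  6 nodes, 3 edges  {1-p->1 2-p->2 5-p->2}
[1] R0 @ {0↦4, 1↦2, 2↦5}  ⇒  4 nodes, 2 edges  {1-p->1 2-p->2}
[2] R2 @ {0↦3, 1↦0, 2↦2}  ⇒  3 nodes, 1 edges  {1-p->1}
final graph: no rule applies after step 2

Answer: 2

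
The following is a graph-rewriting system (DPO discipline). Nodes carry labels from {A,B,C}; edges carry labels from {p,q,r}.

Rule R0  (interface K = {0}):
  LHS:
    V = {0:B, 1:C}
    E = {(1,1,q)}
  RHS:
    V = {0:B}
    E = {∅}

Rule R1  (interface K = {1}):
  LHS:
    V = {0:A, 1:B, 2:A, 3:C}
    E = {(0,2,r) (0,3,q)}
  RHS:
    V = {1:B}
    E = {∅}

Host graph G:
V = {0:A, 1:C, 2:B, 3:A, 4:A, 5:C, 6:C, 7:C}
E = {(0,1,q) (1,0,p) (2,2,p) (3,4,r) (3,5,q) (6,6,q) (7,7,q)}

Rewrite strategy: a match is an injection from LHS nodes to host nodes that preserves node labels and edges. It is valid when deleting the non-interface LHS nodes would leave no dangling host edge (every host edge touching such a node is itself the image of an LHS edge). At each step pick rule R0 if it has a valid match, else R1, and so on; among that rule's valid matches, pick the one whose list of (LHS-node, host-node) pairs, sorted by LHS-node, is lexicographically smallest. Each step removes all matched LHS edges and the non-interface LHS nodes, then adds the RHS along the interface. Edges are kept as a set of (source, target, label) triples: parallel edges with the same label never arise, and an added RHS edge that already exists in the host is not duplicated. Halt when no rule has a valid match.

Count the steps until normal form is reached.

Answer: 3

Derivation:
start.  V:8 E:7  edges: 0-q->1 1-p->0 2-p->2 3-r->4 3-q->5 6-q->6 7-q->7
1. fire R0 via {0↦2, 1↦6}  →  V:7 E:6  edges: 0-q->1 1-p->0 2-p->2 3-r->4 3-q->5 7-q->7
2. fire R0 via {0↦2, 1↦7}  →  V:6 E:5  edges: 0-q->1 1-p->0 2-p->2 3-r->4 3-q->5
3. fire R1 via {0↦3, 1↦2, 2↦4, 3↦5}  →  V:3 E:3  edges: 0-q->1 1-p->0 2-p->2
final graph: no rule applies after step 3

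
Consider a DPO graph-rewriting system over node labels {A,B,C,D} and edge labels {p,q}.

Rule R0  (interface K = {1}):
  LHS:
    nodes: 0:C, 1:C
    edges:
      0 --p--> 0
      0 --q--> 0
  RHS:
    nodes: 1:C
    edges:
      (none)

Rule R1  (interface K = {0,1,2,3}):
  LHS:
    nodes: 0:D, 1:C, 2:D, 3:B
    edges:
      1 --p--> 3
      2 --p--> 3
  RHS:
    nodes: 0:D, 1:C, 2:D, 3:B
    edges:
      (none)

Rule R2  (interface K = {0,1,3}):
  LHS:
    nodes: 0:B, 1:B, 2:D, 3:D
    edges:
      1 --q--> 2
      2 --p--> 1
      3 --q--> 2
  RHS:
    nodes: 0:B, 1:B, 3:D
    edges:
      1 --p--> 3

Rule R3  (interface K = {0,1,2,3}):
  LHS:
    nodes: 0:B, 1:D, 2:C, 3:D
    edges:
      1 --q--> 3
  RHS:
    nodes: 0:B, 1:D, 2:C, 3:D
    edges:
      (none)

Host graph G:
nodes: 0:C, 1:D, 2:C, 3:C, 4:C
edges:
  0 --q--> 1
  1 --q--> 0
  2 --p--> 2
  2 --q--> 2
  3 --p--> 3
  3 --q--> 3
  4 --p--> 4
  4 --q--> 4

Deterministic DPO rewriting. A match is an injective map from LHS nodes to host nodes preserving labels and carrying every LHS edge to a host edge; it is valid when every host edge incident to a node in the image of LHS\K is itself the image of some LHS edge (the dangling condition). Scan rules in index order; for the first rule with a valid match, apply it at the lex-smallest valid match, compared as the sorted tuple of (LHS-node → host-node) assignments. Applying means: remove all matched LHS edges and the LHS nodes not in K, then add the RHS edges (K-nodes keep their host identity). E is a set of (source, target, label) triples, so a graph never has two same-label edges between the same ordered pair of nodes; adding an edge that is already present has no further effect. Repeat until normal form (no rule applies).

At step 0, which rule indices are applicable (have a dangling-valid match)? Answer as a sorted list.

Answer: [R0]

Rewrite trace:
R0: 9 valid matches — {0↦2, 1↦0}, {0↦2, 1↦3}, {0↦2, 1↦4} (+6 more)
R1: no valid match — LHS pattern not found
R2: no valid match — LHS pattern not found
R3: no valid match — LHS pattern not found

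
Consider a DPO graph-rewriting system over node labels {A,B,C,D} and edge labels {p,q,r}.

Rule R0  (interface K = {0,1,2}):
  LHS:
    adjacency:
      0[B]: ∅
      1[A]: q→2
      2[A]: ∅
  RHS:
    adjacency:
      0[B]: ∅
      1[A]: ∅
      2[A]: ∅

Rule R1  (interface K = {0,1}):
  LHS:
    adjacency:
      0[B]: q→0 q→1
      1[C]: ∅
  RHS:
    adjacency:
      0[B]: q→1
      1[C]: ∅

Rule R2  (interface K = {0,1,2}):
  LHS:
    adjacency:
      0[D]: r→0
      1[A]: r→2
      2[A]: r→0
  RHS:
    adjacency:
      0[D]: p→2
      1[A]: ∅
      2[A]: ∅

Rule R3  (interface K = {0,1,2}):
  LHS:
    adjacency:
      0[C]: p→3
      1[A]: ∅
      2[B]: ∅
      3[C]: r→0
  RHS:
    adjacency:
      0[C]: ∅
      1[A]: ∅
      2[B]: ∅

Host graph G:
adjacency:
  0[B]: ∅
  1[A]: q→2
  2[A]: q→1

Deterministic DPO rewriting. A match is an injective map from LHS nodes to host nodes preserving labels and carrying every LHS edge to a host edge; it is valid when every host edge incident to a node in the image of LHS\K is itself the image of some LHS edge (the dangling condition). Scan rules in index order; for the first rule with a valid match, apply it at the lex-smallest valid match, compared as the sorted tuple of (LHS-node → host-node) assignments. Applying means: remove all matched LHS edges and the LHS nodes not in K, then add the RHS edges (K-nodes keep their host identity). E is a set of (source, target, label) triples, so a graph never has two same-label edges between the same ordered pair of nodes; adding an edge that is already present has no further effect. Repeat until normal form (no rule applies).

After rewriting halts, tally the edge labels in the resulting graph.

[0] host  ⇒  3 nodes, 2 edges  {1-q->2 2-q->1}
[1] R0 @ {0↦0, 1↦1, 2↦2}  ⇒  3 nodes, 1 edges  {2-q->1}
[2] R0 @ {0↦0, 1↦2, 2↦1}  ⇒  3 nodes, 0 edges  {∅}
normal form: no rule applies after step 2
NF edges: []

Answer: (no edges)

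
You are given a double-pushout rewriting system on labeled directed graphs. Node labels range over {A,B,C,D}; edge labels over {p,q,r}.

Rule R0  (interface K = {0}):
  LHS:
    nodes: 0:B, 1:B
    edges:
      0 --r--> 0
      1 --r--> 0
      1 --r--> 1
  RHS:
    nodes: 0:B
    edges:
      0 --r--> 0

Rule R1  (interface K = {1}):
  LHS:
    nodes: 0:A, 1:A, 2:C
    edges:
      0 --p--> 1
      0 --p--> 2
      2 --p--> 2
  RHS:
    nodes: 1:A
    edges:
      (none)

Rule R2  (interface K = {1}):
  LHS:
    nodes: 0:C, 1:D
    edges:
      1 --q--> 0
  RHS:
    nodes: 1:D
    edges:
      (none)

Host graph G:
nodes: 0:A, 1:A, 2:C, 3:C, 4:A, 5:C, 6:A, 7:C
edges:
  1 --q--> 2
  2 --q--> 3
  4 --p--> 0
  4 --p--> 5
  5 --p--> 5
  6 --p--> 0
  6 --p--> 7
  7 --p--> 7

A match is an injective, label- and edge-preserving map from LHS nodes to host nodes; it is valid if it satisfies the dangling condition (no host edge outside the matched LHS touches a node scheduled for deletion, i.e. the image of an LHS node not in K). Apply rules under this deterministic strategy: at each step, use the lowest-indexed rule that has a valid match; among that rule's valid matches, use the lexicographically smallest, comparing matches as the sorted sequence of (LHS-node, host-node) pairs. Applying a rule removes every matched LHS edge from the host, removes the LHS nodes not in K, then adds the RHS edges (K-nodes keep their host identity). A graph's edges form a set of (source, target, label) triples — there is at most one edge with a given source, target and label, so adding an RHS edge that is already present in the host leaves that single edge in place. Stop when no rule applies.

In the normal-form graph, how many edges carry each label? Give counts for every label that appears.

start.  V:8 E:8  edges: 1-q->2 2-q->3 4-p->0 4-p->5 5-p->5 6-p->0 6-p->7 7-p->7
1. fire R1 via {0↦4, 1↦0, 2↦5}  →  V:6 E:5  edges: 1-q->2 2-q->3 6-p->0 6-p->7 7-p->7
2. fire R1 via {0↦6, 1↦0, 2↦7}  →  V:4 E:2  edges: 1-q->2 2-q->3
halt: no rule applies after step 2
NF edges: [(1, 2, 'q'), (2, 3, 'q')]

Answer: q:2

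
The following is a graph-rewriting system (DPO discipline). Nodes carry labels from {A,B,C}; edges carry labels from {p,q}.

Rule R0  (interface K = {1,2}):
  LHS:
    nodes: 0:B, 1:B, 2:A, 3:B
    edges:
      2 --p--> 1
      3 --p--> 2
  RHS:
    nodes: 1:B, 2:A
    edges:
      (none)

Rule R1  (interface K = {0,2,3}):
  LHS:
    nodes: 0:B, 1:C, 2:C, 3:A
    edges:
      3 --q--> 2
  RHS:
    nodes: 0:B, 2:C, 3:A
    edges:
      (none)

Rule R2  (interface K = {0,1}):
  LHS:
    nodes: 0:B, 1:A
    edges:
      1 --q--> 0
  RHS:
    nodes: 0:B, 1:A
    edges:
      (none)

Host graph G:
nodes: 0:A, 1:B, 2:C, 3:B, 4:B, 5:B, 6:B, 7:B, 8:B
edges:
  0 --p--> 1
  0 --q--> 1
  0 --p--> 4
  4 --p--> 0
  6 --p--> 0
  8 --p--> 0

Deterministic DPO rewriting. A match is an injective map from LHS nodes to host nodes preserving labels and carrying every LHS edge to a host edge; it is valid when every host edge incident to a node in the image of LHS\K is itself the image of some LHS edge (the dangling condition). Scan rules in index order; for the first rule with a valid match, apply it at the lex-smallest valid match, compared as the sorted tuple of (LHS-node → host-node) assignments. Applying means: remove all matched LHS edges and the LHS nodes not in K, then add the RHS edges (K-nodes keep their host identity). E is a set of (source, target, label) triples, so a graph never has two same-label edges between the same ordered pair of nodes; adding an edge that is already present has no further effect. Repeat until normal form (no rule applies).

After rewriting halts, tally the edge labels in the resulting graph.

Answer: p:1

Rewrite trace:
initial: |V|=9 |E|=6  E = 0-p->1 0-q->1 0-p->4 4-p->0 6-p->0 8-p->0
step 1: apply R0 at {0↦3, 1↦1, 2↦0, 3↦6}  → |V|=7 |E|=4  E = 0-q->1 0-p->4 4-p->0 8-p->0
step 2: apply R0 at {0↦5, 1↦4, 2↦0, 3↦8}  → |V|=5 |E|=2  E = 0-q->1 4-p->0
step 3: apply R2 at {0↦1, 1↦0}  → |V|=5 |E|=1  E = 4-p->0
halt: no rule applies after step 3
NF edges: [(4, 0, 'p')]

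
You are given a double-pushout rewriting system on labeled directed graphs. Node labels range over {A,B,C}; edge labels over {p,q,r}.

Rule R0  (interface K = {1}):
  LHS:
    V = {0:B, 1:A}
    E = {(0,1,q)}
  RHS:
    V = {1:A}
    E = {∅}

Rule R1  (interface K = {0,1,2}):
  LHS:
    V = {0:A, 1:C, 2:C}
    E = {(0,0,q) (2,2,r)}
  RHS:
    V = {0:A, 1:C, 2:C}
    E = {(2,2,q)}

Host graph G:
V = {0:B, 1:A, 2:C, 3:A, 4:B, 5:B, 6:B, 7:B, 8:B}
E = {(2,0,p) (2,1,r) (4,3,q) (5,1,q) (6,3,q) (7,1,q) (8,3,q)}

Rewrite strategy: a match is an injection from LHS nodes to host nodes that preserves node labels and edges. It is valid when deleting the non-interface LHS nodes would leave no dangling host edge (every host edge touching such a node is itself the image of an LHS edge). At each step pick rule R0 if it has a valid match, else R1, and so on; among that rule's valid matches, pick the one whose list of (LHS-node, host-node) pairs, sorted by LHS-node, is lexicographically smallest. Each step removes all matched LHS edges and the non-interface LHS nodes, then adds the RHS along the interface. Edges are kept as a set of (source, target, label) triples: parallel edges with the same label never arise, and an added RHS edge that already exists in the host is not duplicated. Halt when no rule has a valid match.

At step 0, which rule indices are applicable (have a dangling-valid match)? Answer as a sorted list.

R0: 5 valid matches — {0↦4, 1↦3}, {0↦5, 1↦1}, {0↦6, 1↦3} (+2 more)
R1: no valid match — LHS pattern not found

Answer: [R0]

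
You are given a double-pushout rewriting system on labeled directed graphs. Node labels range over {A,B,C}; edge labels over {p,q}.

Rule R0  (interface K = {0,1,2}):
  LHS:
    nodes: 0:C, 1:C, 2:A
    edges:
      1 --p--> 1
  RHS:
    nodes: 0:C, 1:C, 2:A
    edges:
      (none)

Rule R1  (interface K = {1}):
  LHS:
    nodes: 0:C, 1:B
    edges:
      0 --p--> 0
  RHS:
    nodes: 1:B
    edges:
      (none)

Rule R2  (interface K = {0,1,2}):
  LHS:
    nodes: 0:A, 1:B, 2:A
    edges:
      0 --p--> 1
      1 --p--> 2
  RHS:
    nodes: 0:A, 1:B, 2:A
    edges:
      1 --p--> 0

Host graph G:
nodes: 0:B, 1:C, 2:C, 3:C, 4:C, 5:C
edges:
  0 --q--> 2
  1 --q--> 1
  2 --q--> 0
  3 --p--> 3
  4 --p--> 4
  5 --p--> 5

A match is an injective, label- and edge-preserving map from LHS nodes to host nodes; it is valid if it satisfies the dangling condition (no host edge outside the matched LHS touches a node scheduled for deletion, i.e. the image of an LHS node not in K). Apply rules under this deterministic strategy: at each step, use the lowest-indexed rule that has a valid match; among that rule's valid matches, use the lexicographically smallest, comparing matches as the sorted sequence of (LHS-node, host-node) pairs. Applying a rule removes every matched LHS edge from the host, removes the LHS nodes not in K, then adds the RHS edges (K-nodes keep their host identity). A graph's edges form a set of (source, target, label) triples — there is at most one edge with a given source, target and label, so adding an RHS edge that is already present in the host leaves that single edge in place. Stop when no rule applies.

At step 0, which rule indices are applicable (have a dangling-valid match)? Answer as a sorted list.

Answer: [R1]

Derivation:
R0: no valid match — LHS pattern not found
R1: 3 valid matches — {0↦3, 1↦0}, {0↦4, 1↦0}, {0↦5, 1↦0}
R2: no valid match — LHS pattern not found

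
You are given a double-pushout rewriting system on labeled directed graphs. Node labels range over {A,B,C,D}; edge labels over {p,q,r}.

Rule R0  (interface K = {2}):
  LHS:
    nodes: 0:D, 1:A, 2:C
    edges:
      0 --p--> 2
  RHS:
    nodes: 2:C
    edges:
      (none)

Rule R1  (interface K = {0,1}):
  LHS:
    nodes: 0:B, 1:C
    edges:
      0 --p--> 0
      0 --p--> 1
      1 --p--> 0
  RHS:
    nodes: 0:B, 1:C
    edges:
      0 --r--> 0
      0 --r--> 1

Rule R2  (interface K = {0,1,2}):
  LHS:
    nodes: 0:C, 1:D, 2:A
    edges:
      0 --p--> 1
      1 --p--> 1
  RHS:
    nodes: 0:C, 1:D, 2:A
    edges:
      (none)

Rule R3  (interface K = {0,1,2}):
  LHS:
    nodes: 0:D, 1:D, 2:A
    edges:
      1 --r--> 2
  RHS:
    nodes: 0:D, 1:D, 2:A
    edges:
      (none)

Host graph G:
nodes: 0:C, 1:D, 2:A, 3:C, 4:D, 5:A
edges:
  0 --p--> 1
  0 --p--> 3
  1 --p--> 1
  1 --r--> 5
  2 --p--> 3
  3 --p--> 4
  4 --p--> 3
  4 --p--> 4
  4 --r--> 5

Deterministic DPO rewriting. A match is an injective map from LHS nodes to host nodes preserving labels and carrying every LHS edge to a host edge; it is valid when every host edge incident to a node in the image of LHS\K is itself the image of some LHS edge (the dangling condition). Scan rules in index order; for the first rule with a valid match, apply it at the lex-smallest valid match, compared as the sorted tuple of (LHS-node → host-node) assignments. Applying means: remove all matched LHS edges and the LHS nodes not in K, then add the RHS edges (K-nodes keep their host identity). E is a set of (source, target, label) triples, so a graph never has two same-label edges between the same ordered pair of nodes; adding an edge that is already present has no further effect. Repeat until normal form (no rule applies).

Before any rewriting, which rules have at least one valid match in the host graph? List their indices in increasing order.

Answer: [R2,R3]

Steps:
R0: no valid match — 2 raw matches, all fail dangling condition
R1: no valid match — LHS pattern not found
R2: 4 valid matches — {0↦0, 1↦1, 2↦2}, {0↦0, 1↦1, 2↦5}, {0↦3, 1↦4, 2↦2} (+1 more)
R3: 2 valid matches — {0↦1, 1↦4, 2↦5}, {0↦4, 1↦1, 2↦5}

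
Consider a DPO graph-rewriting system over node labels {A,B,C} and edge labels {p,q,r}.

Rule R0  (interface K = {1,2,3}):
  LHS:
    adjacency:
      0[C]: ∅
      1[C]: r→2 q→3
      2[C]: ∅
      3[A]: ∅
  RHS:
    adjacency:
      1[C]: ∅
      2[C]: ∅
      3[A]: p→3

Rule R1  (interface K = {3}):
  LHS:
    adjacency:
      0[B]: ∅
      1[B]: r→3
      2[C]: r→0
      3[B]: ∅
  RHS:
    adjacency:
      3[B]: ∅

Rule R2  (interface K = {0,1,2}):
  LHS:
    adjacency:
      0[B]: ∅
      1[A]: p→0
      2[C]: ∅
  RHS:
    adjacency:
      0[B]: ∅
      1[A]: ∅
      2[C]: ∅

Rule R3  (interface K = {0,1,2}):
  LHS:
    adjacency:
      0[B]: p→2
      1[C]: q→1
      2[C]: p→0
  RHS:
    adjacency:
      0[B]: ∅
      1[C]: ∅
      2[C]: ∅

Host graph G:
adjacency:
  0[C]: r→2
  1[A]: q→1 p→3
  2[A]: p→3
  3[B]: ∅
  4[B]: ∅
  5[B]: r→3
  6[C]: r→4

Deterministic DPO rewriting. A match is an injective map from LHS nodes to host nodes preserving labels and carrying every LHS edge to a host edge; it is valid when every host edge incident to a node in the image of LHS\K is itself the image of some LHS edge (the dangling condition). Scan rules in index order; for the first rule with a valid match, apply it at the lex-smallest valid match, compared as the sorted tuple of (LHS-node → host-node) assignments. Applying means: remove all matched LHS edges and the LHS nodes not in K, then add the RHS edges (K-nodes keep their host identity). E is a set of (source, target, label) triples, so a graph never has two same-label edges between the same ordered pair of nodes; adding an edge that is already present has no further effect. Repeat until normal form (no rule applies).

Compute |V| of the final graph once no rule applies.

start.  V:7 E:6  edges: 0-r->2 1-q->1 1-p->3 2-p->3 5-r->3 6-r->4
1. fire R1 via {0↦4, 1↦5, 2↦6, 3↦3}  →  V:4 E:4  edges: 0-r->2 1-q->1 1-p->3 2-p->3
2. fire R2 via {0↦3, 1↦1, 2↦0}  →  V:4 E:3  edges: 0-r->2 1-q->1 2-p->3
3. fire R2 via {0↦3, 1↦2, 2↦0}  →  V:4 E:2  edges: 0-r->2 1-q->1
halt: no rule applies after step 3
NF nodes: {0:C, 1:A, 2:A, 3:B}

Answer: 4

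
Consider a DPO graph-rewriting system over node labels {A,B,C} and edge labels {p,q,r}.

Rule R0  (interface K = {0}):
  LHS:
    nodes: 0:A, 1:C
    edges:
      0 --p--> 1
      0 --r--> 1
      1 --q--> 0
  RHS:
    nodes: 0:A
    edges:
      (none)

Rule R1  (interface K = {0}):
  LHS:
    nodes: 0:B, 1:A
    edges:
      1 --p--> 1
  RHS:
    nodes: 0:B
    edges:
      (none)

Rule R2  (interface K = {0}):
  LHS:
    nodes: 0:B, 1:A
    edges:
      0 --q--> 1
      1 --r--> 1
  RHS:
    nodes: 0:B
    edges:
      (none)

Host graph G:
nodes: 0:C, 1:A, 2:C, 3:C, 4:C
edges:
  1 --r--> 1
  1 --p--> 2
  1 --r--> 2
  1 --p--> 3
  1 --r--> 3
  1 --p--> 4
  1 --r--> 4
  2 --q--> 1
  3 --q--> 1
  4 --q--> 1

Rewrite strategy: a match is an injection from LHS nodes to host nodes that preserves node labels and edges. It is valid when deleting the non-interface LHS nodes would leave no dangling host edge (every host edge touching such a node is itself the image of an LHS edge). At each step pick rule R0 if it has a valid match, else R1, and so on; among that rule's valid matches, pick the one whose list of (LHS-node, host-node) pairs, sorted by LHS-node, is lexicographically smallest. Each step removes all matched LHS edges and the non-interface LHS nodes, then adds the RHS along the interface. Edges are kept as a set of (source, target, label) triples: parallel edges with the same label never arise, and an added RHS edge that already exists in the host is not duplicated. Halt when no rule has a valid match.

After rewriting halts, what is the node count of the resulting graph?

[0] host  ⇒  5 nodes, 10 edges  {1-r->1 1-p->2 1-r->2 1-p->3 1-r->3 1-p->4 1-r->4 2-q->1 3-q->1 4-q->1}
[1] R0 @ {0↦1, 1↦2}  ⇒  4 nodes, 7 edges  {1-r->1 1-p->3 1-r->3 1-p->4 1-r->4 3-q->1 4-q->1}
[2] R0 @ {0↦1, 1↦3}  ⇒  3 nodes, 4 edges  {1-r->1 1-p->4 1-r->4 4-q->1}
[3] R0 @ {0↦1, 1↦4}  ⇒  2 nodes, 1 edges  {1-r->1}
final graph: no rule applies after step 3
NF nodes: {0:C, 1:A}

Answer: 2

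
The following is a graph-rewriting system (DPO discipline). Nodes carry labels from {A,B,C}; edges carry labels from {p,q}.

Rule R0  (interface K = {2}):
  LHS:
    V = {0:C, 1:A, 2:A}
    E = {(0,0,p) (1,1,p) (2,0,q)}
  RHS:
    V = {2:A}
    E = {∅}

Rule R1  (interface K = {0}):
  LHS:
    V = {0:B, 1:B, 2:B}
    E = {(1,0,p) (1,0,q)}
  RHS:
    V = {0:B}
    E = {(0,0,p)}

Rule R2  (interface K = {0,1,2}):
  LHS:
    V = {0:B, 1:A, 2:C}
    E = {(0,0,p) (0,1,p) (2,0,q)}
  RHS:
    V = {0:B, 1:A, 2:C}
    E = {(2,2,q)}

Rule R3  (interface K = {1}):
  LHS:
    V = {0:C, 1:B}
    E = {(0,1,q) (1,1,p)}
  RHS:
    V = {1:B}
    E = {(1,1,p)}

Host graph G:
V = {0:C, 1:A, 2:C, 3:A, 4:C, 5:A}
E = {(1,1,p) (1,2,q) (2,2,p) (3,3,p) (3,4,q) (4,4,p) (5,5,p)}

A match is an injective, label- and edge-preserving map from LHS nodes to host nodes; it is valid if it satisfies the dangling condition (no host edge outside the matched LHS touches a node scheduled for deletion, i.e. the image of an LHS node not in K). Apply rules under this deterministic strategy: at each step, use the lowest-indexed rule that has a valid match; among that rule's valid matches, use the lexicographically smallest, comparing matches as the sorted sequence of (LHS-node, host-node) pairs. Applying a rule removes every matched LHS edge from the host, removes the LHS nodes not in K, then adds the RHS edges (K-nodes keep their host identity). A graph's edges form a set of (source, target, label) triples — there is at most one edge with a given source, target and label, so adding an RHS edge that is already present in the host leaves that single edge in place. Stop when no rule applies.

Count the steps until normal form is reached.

[0] host  ⇒  6 nodes, 7 edges  {1-p->1 1-q->2 2-p->2 3-p->3 3-q->4 4-p->4 5-p->5}
[1] R0 @ {0↦2, 1↦5, 2↦1}  ⇒  4 nodes, 4 edges  {1-p->1 3-p->3 3-q->4 4-p->4}
[2] R0 @ {0↦4, 1↦1, 2↦3}  ⇒  2 nodes, 1 edges  {3-p->3}
normal form: no rule applies after step 2

Answer: 2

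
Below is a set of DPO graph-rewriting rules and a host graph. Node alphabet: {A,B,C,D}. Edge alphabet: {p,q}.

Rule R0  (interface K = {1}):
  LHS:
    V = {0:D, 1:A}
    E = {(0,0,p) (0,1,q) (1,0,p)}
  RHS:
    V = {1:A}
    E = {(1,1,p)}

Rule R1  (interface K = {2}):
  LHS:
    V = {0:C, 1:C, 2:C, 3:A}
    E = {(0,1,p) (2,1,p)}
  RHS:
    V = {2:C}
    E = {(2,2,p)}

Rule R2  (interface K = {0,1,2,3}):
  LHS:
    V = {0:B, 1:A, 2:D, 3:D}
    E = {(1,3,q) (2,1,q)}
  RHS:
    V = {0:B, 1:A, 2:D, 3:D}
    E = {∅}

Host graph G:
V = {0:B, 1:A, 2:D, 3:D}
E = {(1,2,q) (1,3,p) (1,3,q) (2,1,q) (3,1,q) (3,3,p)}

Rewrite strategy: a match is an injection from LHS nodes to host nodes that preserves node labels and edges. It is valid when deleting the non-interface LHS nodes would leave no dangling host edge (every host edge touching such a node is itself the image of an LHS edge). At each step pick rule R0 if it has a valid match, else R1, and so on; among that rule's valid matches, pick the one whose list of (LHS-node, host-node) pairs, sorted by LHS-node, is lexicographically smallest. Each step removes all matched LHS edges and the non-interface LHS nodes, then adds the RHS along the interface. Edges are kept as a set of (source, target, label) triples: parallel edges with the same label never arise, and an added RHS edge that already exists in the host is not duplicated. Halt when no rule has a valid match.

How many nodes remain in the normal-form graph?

Answer: 3

Derivation:
[0] host  ⇒  4 nodes, 6 edges  {1-q->2 1-p->3 1-q->3 2-q->1 3-q->1 3-p->3}
[1] R2 @ {0↦0, 1↦1, 2↦2, 3↦3}  ⇒  4 nodes, 4 edges  {1-q->2 1-p->3 3-q->1 3-p->3}
[2] R0 @ {0↦3, 1↦1}  ⇒  3 nodes, 2 edges  {1-p->1 1-q->2}
halt: no rule applies after step 2
NF nodes: {0:B, 1:A, 2:D}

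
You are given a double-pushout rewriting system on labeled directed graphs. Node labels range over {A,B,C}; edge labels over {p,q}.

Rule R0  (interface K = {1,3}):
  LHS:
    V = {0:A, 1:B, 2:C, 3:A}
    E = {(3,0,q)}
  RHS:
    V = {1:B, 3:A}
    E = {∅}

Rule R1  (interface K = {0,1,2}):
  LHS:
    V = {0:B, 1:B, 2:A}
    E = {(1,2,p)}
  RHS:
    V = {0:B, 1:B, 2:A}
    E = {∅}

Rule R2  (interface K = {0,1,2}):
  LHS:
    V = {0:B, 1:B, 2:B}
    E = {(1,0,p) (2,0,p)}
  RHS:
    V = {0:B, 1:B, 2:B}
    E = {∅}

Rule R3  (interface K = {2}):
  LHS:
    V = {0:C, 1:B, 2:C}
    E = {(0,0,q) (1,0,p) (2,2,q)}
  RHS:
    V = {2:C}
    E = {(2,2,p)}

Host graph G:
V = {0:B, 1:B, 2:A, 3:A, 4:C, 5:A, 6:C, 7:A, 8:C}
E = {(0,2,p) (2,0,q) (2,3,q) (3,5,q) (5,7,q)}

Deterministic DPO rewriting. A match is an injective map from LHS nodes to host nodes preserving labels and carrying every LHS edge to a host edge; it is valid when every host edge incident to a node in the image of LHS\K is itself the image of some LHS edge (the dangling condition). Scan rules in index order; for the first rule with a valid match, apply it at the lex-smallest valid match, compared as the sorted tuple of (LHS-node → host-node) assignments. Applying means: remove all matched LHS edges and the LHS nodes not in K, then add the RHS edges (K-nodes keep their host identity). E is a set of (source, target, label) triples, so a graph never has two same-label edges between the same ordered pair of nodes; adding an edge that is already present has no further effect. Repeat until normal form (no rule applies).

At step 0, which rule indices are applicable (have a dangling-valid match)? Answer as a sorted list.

Answer: [R0,R1]

Derivation:
R0: 6 valid matches — {0↦7, 1↦0, 2↦4, 3↦5}, {0↦7, 1↦0, 2↦6, 3↦5}, {0↦7, 1↦0, 2↦8, 3↦5} (+3 more)
R1: 1 valid match — {0↦1, 1↦0, 2↦2}
R2: no valid match — LHS pattern not found
R3: no valid match — LHS pattern not found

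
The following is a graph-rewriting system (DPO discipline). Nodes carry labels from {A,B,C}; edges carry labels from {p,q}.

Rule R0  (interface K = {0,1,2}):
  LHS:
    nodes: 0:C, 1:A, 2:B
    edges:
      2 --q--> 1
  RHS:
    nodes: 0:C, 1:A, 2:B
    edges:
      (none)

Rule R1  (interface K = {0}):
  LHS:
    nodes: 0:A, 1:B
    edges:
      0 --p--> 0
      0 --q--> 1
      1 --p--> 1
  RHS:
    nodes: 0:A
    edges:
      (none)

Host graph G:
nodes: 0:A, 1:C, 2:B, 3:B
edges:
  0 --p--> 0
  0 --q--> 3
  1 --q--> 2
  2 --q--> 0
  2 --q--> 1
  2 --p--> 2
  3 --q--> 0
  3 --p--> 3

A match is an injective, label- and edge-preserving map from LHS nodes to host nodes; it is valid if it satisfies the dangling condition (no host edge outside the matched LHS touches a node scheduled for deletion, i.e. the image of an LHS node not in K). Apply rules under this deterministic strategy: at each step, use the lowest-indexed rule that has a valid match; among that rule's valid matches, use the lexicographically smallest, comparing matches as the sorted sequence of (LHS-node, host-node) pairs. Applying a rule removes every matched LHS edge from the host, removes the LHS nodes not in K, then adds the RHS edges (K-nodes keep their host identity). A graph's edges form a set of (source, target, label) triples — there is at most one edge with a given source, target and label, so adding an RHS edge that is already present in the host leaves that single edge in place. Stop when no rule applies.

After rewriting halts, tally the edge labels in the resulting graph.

initial: |V|=4 |E|=8  E = 0-p->0 0-q->3 1-q->2 2-q->0 2-q->1 2-p->2 3-q->0 3-p->3
step 1: apply R0 at {0↦1, 1↦0, 2↦2}  → |V|=4 |E|=7  E = 0-p->0 0-q->3 1-q->2 2-q->1 2-p->2 3-q->0 3-p->3
step 2: apply R0 at {0↦1, 1↦0, 2↦3}  → |V|=4 |E|=6  E = 0-p->0 0-q->3 1-q->2 2-q->1 2-p->2 3-p->3
step 3: apply R1 at {0↦0, 1↦3}  → |V|=3 |E|=3  E = 1-q->2 2-q->1 2-p->2
normal form: no rule applies after step 3
NF edges: [(1, 2, 'q'), (2, 1, 'q'), (2, 2, 'p')]

Answer: p:1 q:2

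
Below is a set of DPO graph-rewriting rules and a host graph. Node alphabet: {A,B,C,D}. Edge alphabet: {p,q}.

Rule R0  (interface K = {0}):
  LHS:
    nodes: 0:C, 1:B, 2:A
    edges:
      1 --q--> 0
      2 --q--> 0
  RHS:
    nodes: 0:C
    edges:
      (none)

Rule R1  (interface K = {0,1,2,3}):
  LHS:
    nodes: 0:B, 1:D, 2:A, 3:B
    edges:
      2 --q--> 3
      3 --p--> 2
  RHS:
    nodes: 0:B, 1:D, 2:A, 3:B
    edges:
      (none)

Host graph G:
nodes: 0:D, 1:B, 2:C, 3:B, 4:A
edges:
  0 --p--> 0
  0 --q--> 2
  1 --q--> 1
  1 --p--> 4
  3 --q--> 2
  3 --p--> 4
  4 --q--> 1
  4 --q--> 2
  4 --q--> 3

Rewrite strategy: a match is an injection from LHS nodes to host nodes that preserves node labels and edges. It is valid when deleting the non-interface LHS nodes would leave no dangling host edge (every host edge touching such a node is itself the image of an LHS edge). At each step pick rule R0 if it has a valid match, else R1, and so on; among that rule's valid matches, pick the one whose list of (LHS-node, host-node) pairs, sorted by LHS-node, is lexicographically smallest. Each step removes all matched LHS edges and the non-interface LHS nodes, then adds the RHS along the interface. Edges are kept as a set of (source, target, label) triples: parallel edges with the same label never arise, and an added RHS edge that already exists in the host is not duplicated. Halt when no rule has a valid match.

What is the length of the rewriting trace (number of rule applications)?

Answer: 3

Derivation:
initial: |V|=5 |E|=9  E = 0-p->0 0-q->2 1-q->1 1-p->4 3-q->2 3-p->4 4-q->1 4-q->2 4-q->3
step 1: apply R1 at {0↦1, 1↦0, 2↦4, 3↦3}  → |V|=5 |E|=7  E = 0-p->0 0-q->2 1-q->1 1-p->4 3-q->2 4-q->1 4-q->2
step 2: apply R1 at {0↦3, 1↦0, 2↦4, 3↦1}  → |V|=5 |E|=5  E = 0-p->0 0-q->2 1-q->1 3-q->2 4-q->2
step 3: apply R0 at {0↦2, 1↦3, 2↦4}  → |V|=3 |E|=3  E = 0-p->0 0-q->2 1-q->1
normal form: no rule applies after step 3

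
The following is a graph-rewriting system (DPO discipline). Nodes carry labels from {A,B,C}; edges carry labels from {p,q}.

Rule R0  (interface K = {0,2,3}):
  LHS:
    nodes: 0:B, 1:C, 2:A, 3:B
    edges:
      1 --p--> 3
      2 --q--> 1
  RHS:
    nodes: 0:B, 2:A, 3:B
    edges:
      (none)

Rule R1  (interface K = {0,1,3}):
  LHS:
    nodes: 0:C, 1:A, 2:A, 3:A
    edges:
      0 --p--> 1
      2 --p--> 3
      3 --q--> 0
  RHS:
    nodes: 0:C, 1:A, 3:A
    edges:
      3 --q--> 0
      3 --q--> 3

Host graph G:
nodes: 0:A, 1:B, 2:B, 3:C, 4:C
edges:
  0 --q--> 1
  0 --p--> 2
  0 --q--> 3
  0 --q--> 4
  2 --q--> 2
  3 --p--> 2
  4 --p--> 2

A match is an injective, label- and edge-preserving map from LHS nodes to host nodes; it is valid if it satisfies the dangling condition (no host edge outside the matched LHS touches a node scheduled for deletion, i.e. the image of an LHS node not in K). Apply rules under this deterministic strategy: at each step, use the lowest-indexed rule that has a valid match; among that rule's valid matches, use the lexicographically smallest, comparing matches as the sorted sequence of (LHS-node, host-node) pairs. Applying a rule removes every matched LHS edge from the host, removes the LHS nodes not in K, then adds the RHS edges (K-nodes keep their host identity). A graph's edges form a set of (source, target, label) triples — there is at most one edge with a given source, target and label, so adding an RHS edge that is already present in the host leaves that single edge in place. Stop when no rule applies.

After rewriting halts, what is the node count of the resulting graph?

start.  V:5 E:7  edges: 0-q->1 0-p->2 0-q->3 0-q->4 2-q->2 3-p->2 4-p->2
1. fire R0 via {0↦1, 1↦3, 2↦0, 3↦2}  →  V:4 E:5  edges: 0-q->1 0-p->2 0-q->4 2-q->2 4-p->2
2. fire R0 via {0↦1, 1↦4, 2↦0, 3↦2}  →  V:3 E:3  edges: 0-q->1 0-p->2 2-q->2
normal form: no rule applies after step 2
NF nodes: {0:A, 1:B, 2:B}

Answer: 3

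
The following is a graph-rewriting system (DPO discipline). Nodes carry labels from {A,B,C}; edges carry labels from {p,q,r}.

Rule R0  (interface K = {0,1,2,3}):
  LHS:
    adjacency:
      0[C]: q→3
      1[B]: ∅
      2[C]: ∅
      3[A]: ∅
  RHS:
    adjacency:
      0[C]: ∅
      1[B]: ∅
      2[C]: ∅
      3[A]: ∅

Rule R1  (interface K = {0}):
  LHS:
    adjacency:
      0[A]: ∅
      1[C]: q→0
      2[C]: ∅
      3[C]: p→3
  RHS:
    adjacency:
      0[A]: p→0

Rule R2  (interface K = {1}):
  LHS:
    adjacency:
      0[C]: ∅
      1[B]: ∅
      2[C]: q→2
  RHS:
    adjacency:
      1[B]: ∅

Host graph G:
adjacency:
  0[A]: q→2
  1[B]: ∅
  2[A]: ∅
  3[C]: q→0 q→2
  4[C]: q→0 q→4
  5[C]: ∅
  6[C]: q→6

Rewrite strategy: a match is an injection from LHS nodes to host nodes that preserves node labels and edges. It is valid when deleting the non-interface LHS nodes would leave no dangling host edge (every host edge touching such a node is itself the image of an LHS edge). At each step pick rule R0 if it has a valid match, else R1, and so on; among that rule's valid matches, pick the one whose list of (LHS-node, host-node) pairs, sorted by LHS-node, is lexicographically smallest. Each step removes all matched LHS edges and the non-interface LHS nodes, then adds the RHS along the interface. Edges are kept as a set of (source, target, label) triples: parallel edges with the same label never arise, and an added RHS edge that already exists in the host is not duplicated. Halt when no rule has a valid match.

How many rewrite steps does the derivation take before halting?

start.  V:7 E:6  edges: 0-q->2 3-q->0 3-q->2 4-q->0 4-q->4 6-q->6
1. fire R0 via {0↦3, 1↦1, 2↦4, 3↦0}  →  V:7 E:5  edges: 0-q->2 3-q->2 4-q->0 4-q->4 6-q->6
2. fire R0 via {0↦3, 1↦1, 2↦4, 3↦2}  →  V:7 E:4  edges: 0-q->2 4-q->0 4-q->4 6-q->6
3. fire R0 via {0↦4, 1↦1, 2↦3, 3↦0}  →  V:7 E:3  edges: 0-q->2 4-q->4 6-q->6
4. fire R2 via {0↦3, 1↦1, 2↦4}  →  V:5 E:2  edges: 0-q->2 6-q->6
5. fire R2 via {0↦5, 1↦1, 2↦6}  →  V:3 E:1  edges: 0-q->2
final graph: no rule applies after step 5

Answer: 5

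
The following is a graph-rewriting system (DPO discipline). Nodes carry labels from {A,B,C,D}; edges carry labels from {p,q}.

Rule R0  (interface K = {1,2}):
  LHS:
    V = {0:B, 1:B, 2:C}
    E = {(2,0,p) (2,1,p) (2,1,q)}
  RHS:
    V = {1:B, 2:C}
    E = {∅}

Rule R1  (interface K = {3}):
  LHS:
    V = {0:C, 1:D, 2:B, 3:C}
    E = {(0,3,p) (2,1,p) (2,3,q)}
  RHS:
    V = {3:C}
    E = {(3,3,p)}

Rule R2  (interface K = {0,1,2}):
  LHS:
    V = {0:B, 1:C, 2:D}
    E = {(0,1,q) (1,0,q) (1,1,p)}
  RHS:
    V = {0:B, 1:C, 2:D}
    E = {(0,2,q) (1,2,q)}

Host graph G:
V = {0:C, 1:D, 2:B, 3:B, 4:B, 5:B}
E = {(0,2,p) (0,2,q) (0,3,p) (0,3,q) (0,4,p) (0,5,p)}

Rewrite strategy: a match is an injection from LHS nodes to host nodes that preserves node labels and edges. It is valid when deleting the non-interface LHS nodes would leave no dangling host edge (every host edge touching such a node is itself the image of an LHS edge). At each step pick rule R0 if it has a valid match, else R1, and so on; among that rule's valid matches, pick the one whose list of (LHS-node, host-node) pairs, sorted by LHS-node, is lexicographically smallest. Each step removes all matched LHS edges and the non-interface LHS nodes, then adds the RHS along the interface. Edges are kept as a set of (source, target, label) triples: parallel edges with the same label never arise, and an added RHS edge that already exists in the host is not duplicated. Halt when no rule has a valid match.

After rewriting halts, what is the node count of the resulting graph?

initial: |V|=6 |E|=6  E = 0-p->2 0-q->2 0-p->3 0-q->3 0-p->4 0-p->5
step 1: apply R0 at {0↦4, 1↦2, 2↦0}  → |V|=5 |E|=3  E = 0-p->3 0-q->3 0-p->5
step 2: apply R0 at {0↦5, 1↦3, 2↦0}  → |V|=4 |E|=0  E = ∅
normal form: no rule applies after step 2
NF nodes: {0:C, 1:D, 2:B, 3:B}

Answer: 4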